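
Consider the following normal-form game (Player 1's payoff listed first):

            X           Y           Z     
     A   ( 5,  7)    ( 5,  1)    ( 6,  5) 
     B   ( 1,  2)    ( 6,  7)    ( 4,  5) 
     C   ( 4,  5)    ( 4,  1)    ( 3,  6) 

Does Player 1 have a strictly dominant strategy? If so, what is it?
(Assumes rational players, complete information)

No strictly dominant strategy exists for Player 1

Work:
A strategy strictly dominates another if it gives a strictly higher payoff against every opponent action. Compare each pair of P1's strategies column-by-column:
  A vs B: [5 vs 1, 5 vs 6, 6 vs 4] → A does not strictly dominate B (column Y: 5 ≤ 6)
  A vs C: [5 vs 4, 5 vs 4, 6 vs 3] → A strictly dominates C
  B vs A: [1 vs 5, 6 vs 5, 4 vs 6] → B does not strictly dominate A (column X: 1 ≤ 5)
  B vs C: [1 vs 4, 6 vs 4, 4 vs 3] → B does not strictly dominate C (column X: 1 ≤ 4)
  C vs A: [4 vs 5, 4 vs 5, 3 vs 6] → C does not strictly dominate A (column X: 4 ≤ 5)
  C vs B: [4 vs 1, 4 vs 6, 3 vs 4] → C does not strictly dominate B (column Y: 4 ≤ 6)
No single strategy strictly dominates all others → no strictly dominant strategy.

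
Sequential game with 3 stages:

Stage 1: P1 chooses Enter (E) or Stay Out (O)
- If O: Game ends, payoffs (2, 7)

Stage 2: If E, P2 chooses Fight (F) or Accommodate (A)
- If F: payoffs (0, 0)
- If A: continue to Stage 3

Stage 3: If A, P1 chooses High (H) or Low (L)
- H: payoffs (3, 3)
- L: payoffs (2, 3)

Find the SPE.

SPE: (E, A, H); Outcome (3, 3)

Work:
Stage 3: P1 chooses H (3 vs 2)
Stage 2: P2: F->0, A->3 (anticipating H). Choose A
Stage 1: P1: O->2, E->3 (anticipating A, H). Choose E
SPE path: E -> A -> H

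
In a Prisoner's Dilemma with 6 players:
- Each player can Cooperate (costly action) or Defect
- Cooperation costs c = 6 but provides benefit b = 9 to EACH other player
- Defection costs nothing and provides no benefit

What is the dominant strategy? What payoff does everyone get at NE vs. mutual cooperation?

Dominant: Defect; NE payoff = 0; Coop payoff = 39

Work:
Defect dominates (saves cost c = 6, benefit to others is external)
NE: All defect → everyone gets 0
If all cooperate: each receives (5)×9 - 6 = 39
Social dilemma: 39 > 0 but NE gives 0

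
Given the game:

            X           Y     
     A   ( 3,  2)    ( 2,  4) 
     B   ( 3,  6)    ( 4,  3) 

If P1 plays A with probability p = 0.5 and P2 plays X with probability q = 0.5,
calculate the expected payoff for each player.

E[P1] = 3.0, E[P2] = 3.75

Work:
E[P1] = p·q·π₁(A,X) + p·(1-q)·π₁(A,Y) + (1-p)·q·π₁(B,X) + (1-p)·(1-q)·π₁(B,Y)
= 0.5·0.5·3 + 0.5·0.5·2 + 0.5·0.5·3 + 0.5·0.5·4
= 3.0

E[P2] = 3.75 (similar calculation)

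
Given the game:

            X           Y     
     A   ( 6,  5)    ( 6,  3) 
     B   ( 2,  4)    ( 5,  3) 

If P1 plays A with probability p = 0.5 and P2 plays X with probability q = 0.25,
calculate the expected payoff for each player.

E[P1] = 5.125, E[P2] = 3.375

Work:
E[P1] = p·q·π₁(A,X) + p·(1-q)·π₁(A,Y) + (1-p)·q·π₁(B,X) + (1-p)·(1-q)·π₁(B,Y)
= 0.5·0.25·6 + 0.5·0.75·6 + 0.5·0.25·2 + 0.5·0.75·5
= 5.125

E[P2] = 3.375 (similar calculation)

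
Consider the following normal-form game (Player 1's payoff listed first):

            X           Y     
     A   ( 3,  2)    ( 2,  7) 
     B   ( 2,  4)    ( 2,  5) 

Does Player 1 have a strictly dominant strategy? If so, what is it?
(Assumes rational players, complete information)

No strictly dominant strategy exists for Player 1

Work:
A strategy strictly dominates another if it gives a strictly higher payoff against every opponent action. Compare each pair of P1's strategies column-by-column:
  A vs B: [3 vs 2, 2 vs 2] → A does not strictly dominate B (column Y: 2 ≤ 2)
  B vs A: [2 vs 3, 2 vs 2] → B does not strictly dominate A (column X: 2 ≤ 3)
No single strategy strictly dominates all others → no strictly dominant strategy.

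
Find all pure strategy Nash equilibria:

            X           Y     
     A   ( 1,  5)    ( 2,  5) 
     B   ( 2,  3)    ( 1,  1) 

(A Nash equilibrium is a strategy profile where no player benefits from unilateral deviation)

Nash equilibrium: (A, Y), (B, X)

Work:
Best responses:
  P1 vs X: payoffs [1, 2] → best response B (payoff 2)
  P1 vs Y: payoffs [2, 1] → best response A (payoff 2)
  P2 vs A: payoffs [5, 5] → best response X/Y (payoff 5)
  P2 vs B: payoffs [3, 1] → best response X (payoff 3)
Mutual best responses: (A,Y), (B,X) → Nash equilibria.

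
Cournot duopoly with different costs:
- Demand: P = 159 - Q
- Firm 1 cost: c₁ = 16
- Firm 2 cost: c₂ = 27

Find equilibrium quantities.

q₁* = 51.33, q₂* = 40.33

Work:
Reaction: q₁ = (159 - 16 - q₂)/2
Reaction: q₂ = (159 - 27 - q₁)/2
Solve simultaneously:
q₁* = (159 - 2×16 + 27)/3 = 51.33
q₂* = (159 - 2×27 + 16)/3 = 40.33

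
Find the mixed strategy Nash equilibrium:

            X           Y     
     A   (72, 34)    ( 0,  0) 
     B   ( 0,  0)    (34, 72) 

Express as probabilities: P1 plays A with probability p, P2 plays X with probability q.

p = 0.6792, q = 0.3208

Work:
Find probabilities that make opponent indifferent:
P2 chooses q to make P1 indifferent between A and B
P1 chooses p to make P2 indifferent between X and Y
Mixed NE: P1 plays (A: 0.6792, B: 0.3208), P2 plays (X: 0.3208, Y: 0.6792)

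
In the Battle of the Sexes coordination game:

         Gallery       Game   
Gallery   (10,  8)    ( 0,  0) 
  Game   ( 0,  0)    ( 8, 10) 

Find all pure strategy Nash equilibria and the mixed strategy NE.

Pure NE: (Gallery, Gallery) and (Game, Game); Mixed NE: p = 0.5556, q = 0.4444

Work:
Check pure NE:
(Gallery, Gallery): (10, 8) - no unilateral deviation beneficial
(Game, Game): (8, 10) - no unilateral deviation beneficial
Mixed NE: P1 plays Gallery with p = 0.5556, P2 plays Gallery with q = 0.4444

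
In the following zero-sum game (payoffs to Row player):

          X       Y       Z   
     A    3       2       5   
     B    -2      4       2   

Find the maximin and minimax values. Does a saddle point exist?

Maximin = 2, Minimax = 3, Saddle: False

Work:
Row minimums: [2, -2] → maximin = 2
Column maximums: [3, 4, 5] → minimax = 3
No saddle point (maximin ≠ minimax). Mixed strategy needed.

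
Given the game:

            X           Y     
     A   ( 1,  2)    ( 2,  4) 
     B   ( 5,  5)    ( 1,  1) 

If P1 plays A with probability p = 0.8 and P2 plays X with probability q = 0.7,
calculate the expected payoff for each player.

E[P1] = 1.8, E[P2] = 2.84

Work:
E[P1] = p·q·π₁(A,X) + p·(1-q)·π₁(A,Y) + (1-p)·q·π₁(B,X) + (1-p)·(1-q)·π₁(B,Y)
= 0.8·0.7·1 + 0.8·0.3·2 + 0.2·0.7·5 + 0.2·0.3·1
= 1.8

E[P2] = 2.84 (similar calculation)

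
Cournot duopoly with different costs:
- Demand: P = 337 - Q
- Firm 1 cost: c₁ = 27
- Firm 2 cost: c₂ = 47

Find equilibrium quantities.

q₁* = 110.0, q₂* = 90.0

Work:
Reaction: q₁ = (337 - 27 - q₂)/2
Reaction: q₂ = (337 - 47 - q₁)/2
Solve simultaneously:
q₁* = (337 - 2×27 + 47)/3 = 110.0
q₂* = (337 - 2×47 + 27)/3 = 90.0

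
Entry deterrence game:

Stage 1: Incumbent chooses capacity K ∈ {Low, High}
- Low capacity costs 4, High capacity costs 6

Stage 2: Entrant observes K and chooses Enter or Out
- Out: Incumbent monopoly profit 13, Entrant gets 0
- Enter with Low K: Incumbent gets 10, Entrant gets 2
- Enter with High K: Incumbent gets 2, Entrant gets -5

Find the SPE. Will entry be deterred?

SPE: (High, Enter|Low, Out|High); Entry deterred. Incumbent net profit = 7

Work:
After Low K: Entrant enters (2 > 0)
After High K: Entrant stays out (-5 < 0)
Incumbent: Low → 10−4=6, High → 13−6=7
Incumbent chooses High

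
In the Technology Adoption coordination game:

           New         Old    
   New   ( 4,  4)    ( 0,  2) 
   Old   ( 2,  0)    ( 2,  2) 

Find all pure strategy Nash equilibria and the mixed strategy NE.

Pure NE: (New, New) and (Old, Old); Mixed NE: p = 0.5, q = 0.5

Work:
Check pure NE:
(New, New): (4, 4) - no unilateral deviation beneficial
(Old, Old): (2, 2) - no unilateral deviation beneficial
Mixed NE: P1 plays New with p = 0.5, P2 plays New with q = 0.5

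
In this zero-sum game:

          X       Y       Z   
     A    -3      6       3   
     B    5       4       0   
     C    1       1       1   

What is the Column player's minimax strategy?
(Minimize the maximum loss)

Column should play Z, value = 3

Work:
Column player minimizes Row's maximum payoff:
Column X: max payoff to Row = 5
Column Y: max payoff to Row = 6
Column Z: max payoff to Row = 3
Minimum is 3, achieved by column Z.
Minimax strategy: Z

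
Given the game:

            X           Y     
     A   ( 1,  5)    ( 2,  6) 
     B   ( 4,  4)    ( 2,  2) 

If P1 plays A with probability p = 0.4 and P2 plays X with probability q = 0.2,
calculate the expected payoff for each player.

E[P1] = 2.16, E[P2] = 3.76

Work:
E[P1] = p·q·π₁(A,X) + p·(1-q)·π₁(A,Y) + (1-p)·q·π₁(B,X) + (1-p)·(1-q)·π₁(B,Y)
= 0.4·0.2·1 + 0.4·0.8·2 + 0.6·0.2·4 + 0.6·0.8·2
= 2.16

E[P2] = 3.76 (similar calculation)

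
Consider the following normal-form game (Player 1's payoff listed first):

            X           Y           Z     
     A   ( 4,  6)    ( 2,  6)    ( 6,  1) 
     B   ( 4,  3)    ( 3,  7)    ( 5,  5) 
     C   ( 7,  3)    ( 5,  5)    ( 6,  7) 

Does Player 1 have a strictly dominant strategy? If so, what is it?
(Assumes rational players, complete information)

No strictly dominant strategy exists for Player 1

Work:
A strategy strictly dominates another if it gives a strictly higher payoff against every opponent action. Compare each pair of P1's strategies column-by-column:
  A vs B: [4 vs 4, 2 vs 3, 6 vs 5] → A does not strictly dominate B (column X: 4 ≤ 4)
  A vs C: [4 vs 7, 2 vs 5, 6 vs 6] → A does not strictly dominate C (column X: 4 ≤ 7)
  B vs A: [4 vs 4, 3 vs 2, 5 vs 6] → B does not strictly dominate A (column X: 4 ≤ 4)
  B vs C: [4 vs 7, 3 vs 5, 5 vs 6] → B does not strictly dominate C (column X: 4 ≤ 7)
  C vs A: [7 vs 4, 5 vs 2, 6 vs 6] → C does not strictly dominate A (column Z: 6 ≤ 6)
  C vs B: [7 vs 4, 5 vs 3, 6 vs 5] → C strictly dominates B
No single strategy strictly dominates all others → no strictly dominant strategy.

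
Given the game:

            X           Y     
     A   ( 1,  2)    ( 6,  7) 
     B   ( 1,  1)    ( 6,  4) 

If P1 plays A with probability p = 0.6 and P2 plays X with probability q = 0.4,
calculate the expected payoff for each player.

E[P1] = 4.0, E[P2] = 4.12

Work:
E[P1] = p·q·π₁(A,X) + p·(1-q)·π₁(A,Y) + (1-p)·q·π₁(B,X) + (1-p)·(1-q)·π₁(B,Y)
= 0.6·0.4·1 + 0.6·0.6·6 + 0.4·0.4·1 + 0.4·0.6·6
= 4.0

E[P2] = 4.12 (similar calculation)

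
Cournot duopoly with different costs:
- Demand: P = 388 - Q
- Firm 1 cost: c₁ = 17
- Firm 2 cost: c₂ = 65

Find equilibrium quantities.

q₁* = 139.67, q₂* = 91.67

Work:
Reaction: q₁ = (388 - 17 - q₂)/2
Reaction: q₂ = (388 - 65 - q₁)/2
Solve simultaneously:
q₁* = (388 - 2×17 + 65)/3 = 139.67
q₂* = (388 - 2×65 + 17)/3 = 91.67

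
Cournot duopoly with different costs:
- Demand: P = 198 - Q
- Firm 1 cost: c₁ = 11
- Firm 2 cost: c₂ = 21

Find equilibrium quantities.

q₁* = 65.67, q₂* = 55.67

Work:
Reaction: q₁ = (198 - 11 - q₂)/2
Reaction: q₂ = (198 - 21 - q₁)/2
Solve simultaneously:
q₁* = (198 - 2×11 + 21)/3 = 65.67
q₂* = (198 - 2×21 + 11)/3 = 55.67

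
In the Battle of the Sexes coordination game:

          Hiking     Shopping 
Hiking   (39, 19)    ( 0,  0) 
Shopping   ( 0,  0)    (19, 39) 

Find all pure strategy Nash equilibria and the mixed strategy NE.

Pure NE: (Hiking, Hiking) and (Shopping, Shopping); Mixed NE: p = 0.6724, q = 0.3276

Work:
Check pure NE:
(Hiking, Hiking): (39, 19) - no unilateral deviation beneficial
(Shopping, Shopping): (19, 39) - no unilateral deviation beneficial
Mixed NE: P1 plays Hiking with p = 0.6724, P2 plays Hiking with q = 0.3276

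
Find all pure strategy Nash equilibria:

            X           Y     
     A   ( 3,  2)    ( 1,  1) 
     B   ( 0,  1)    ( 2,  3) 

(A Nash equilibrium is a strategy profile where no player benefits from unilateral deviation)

Nash equilibrium: (A, X), (B, Y)

Work:
Best responses:
  P1 vs X: payoffs [3, 0] → best response A (payoff 3)
  P1 vs Y: payoffs [1, 2] → best response B (payoff 2)
  P2 vs A: payoffs [2, 1] → best response X (payoff 2)
  P2 vs B: payoffs [1, 3] → best response Y (payoff 3)
Mutual best responses: (A,X), (B,Y) → Nash equilibria.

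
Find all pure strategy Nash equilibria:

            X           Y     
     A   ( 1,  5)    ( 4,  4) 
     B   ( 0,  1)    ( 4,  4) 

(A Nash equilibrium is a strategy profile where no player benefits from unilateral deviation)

Nash equilibrium: (A, X), (B, Y)

Work:
Best responses:
  P1 vs X: payoffs [1, 0] → best response A (payoff 1)
  P1 vs Y: payoffs [4, 4] → best response A/B (payoff 4)
  P2 vs A: payoffs [5, 4] → best response X (payoff 5)
  P2 vs B: payoffs [1, 4] → best response Y (payoff 4)
Mutual best responses: (A,X), (B,Y) → Nash equilibria.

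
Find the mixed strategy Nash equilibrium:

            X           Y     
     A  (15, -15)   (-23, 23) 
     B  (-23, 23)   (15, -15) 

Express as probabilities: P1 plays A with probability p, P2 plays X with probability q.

p = 0.5, q = 0.5

Work:
Find probabilities that make opponent indifferent:
P2 chooses q to make P1 indifferent between A and B
P1 chooses p to make P2 indifferent between X and Y
Mixed NE: P1 plays (A: 0.5, B: 0.5), P2 plays (X: 0.5, Y: 0.5)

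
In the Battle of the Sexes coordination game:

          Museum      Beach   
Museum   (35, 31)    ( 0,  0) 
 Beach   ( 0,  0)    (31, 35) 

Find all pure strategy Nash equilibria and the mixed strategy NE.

Pure NE: (Museum, Museum) and (Beach, Beach); Mixed NE: p = 0.5303, q = 0.4697

Work:
Check pure NE:
(Museum, Museum): (35, 31) - no unilateral deviation beneficial
(Beach, Beach): (31, 35) - no unilateral deviation beneficial
Mixed NE: P1 plays Museum with p = 0.5303, P2 plays Museum with q = 0.4697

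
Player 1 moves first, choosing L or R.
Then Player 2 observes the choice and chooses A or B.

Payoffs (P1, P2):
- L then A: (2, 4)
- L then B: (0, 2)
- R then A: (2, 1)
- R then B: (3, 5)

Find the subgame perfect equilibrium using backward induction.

P1 plays R, P2 plays A after L and B after R; Payoff (3, 5)

Work:
Backward induction:
After L: P2 chooses A → P1 gets 2
After R: P2 chooses B → P1 gets 3
P1 chooses R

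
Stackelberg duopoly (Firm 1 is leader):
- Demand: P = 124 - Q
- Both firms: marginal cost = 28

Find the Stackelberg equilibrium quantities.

q₁* (leader) = 48.0, q₂* (follower) = 24.0

Work:
Follower's reaction: q₂ = (a - c - q₁)/2
Leader substitutes: π₁ = q₁·(a - q₁ - (a-c-q₁)/2 - c)
FOC: q₁* = (124 - 28)/2 = 48.00
Then: q₂* = (124 - 28 - 48.0)/2 = 24.00
Leader has first-mover advantage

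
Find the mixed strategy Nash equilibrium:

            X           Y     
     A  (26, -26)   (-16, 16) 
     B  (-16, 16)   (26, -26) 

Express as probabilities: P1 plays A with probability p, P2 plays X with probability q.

p = 0.5, q = 0.5

Work:
Find probabilities that make opponent indifferent:
P2 chooses q to make P1 indifferent between A and B
P1 chooses p to make P2 indifferent between X and Y
Mixed NE: P1 plays (A: 0.5, B: 0.5), P2 plays (X: 0.5, Y: 0.5)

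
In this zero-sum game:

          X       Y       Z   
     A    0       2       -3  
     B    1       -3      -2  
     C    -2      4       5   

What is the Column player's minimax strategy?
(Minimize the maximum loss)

Column should play X, value = 1

Work:
Column player minimizes Row's maximum payoff:
Column X: max payoff to Row = 1
Column Y: max payoff to Row = 4
Column Z: max payoff to Row = 5
Minimum is 1, achieved by column X.
Minimax strategy: X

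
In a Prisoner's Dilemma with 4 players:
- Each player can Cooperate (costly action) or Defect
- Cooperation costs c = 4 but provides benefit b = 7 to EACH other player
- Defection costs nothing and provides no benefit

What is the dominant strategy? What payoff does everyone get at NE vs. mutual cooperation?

Dominant: Defect; NE payoff = 0; Coop payoff = 17

Work:
Defect dominates (saves cost c = 4, benefit to others is external)
NE: All defect → everyone gets 0
If all cooperate: each receives (3)×7 - 4 = 17
Social dilemma: 17 > 0 but NE gives 0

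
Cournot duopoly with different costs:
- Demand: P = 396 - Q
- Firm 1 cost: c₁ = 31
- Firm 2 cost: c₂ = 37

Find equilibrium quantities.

q₁* = 123.67, q₂* = 117.67

Work:
Reaction: q₁ = (396 - 31 - q₂)/2
Reaction: q₂ = (396 - 37 - q₁)/2
Solve simultaneously:
q₁* = (396 - 2×31 + 37)/3 = 123.67
q₂* = (396 - 2×37 + 31)/3 = 117.67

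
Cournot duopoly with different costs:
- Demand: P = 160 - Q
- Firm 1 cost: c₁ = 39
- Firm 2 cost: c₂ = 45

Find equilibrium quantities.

q₁* = 42.33, q₂* = 36.33

Work:
Reaction: q₁ = (160 - 39 - q₂)/2
Reaction: q₂ = (160 - 45 - q₁)/2
Solve simultaneously:
q₁* = (160 - 2×39 + 45)/3 = 42.33
q₂* = (160 - 2×45 + 39)/3 = 36.33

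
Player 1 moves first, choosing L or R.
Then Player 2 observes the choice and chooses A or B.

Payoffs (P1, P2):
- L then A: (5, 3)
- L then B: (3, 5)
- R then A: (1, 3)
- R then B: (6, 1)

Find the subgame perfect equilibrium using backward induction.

P1 plays L, P2 plays B after L and A after R; Payoff (3, 5)

Work:
Backward induction:
After L: P2 chooses B → P1 gets 3
After R: P2 chooses A → P1 gets 1
P1 chooses L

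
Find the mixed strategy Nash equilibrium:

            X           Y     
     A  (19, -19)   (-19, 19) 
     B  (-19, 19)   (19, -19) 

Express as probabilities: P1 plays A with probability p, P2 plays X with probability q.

p = 0.5, q = 0.5

Work:
Find probabilities that make opponent indifferent:
P2 chooses q to make P1 indifferent between A and B
P1 chooses p to make P2 indifferent between X and Y
Mixed NE: P1 plays (A: 0.5, B: 0.5), P2 plays (X: 0.5, Y: 0.5)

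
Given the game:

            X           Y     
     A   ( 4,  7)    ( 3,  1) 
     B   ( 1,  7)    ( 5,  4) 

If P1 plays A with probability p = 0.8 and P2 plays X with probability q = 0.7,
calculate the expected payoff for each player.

E[P1] = 3.4, E[P2] = 5.38

Work:
E[P1] = p·q·π₁(A,X) + p·(1-q)·π₁(A,Y) + (1-p)·q·π₁(B,X) + (1-p)·(1-q)·π₁(B,Y)
= 0.8·0.7·4 + 0.8·0.3·3 + 0.2·0.7·1 + 0.2·0.3·5
= 3.4

E[P2] = 5.38 (similar calculation)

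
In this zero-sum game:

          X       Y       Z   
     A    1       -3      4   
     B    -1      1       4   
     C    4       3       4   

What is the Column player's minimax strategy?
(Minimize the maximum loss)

Column should play Y, value = 3

Work:
Column player minimizes Row's maximum payoff:
Column X: max payoff to Row = 4
Column Y: max payoff to Row = 3
Column Z: max payoff to Row = 4
Minimum is 3, achieved by column Y.
Minimax strategy: Y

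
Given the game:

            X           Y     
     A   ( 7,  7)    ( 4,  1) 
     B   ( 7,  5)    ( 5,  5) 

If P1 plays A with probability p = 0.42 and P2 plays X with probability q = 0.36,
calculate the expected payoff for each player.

E[P1] = 5.4512, E[P2] = 4.2272

Work:
E[P1] = p·q·π₁(A,X) + p·(1-q)·π₁(A,Y) + (1-p)·q·π₁(B,X) + (1-p)·(1-q)·π₁(B,Y)
= 0.42·0.36·7 + 0.42·0.64·4 + 0.58·0.36·7 + 0.58·0.64·5
= 5.4512

E[P2] = 4.2272 (similar calculation)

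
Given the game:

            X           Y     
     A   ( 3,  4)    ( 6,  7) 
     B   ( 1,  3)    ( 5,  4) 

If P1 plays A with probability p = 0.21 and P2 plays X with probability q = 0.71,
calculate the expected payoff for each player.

E[P1] = 2.5191, E[P2] = 3.6218

Work:
E[P1] = p·q·π₁(A,X) + p·(1-q)·π₁(A,Y) + (1-p)·q·π₁(B,X) + (1-p)·(1-q)·π₁(B,Y)
= 0.21·0.71·3 + 0.21·0.29·6 + 0.79·0.71·1 + 0.79·0.29·5
= 2.5191

E[P2] = 3.6218 (similar calculation)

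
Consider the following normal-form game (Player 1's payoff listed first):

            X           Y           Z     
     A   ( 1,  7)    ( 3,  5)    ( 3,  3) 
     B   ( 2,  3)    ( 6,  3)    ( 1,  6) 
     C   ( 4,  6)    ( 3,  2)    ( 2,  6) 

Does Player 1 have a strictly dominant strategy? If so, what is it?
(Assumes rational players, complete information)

No strictly dominant strategy exists for Player 1

Work:
A strategy strictly dominates another if it gives a strictly higher payoff against every opponent action. Compare each pair of P1's strategies column-by-column:
  A vs B: [1 vs 2, 3 vs 6, 3 vs 1] → A does not strictly dominate B (column X: 1 ≤ 2)
  A vs C: [1 vs 4, 3 vs 3, 3 vs 2] → A does not strictly dominate C (column X: 1 ≤ 4)
  B vs A: [2 vs 1, 6 vs 3, 1 vs 3] → B does not strictly dominate A (column Z: 1 ≤ 3)
  B vs C: [2 vs 4, 6 vs 3, 1 vs 2] → B does not strictly dominate C (column X: 2 ≤ 4)
  C vs A: [4 vs 1, 3 vs 3, 2 vs 3] → C does not strictly dominate A (column Y: 3 ≤ 3)
  C vs B: [4 vs 2, 3 vs 6, 2 vs 1] → C does not strictly dominate B (column Y: 3 ≤ 6)
No single strategy strictly dominates all others → no strictly dominant strategy.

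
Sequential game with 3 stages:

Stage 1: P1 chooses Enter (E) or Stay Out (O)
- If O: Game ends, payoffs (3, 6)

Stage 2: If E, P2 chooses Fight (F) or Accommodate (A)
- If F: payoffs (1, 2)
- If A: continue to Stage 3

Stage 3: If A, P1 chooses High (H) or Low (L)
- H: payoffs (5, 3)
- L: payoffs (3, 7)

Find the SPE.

SPE: (E, A, H); Outcome (5, 3)

Work:
Stage 3: P1 chooses H (5 vs 3)
Stage 2: P2: F->2, A->3 (anticipating H). Choose A
Stage 1: P1: O->3, E->5 (anticipating A, H). Choose E
SPE path: E -> A -> H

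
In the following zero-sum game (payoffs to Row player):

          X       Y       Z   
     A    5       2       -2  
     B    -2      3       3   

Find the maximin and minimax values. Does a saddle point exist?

Maximin = -2, Minimax = 3, Saddle: False

Work:
Row minimums: [-2, -2] → maximin = -2
Column maximums: [5, 3, 3] → minimax = 3
No saddle point (maximin ≠ minimax). Mixed strategy needed.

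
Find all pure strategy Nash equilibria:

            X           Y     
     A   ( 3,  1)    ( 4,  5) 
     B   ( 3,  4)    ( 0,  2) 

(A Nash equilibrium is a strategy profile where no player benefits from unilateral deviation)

Nash equilibrium: (A, Y), (B, X)

Work:
Best responses:
  P1 vs X: payoffs [3, 3] → best response A/B (payoff 3)
  P1 vs Y: payoffs [4, 0] → best response A (payoff 4)
  P2 vs A: payoffs [1, 5] → best response Y (payoff 5)
  P2 vs B: payoffs [4, 2] → best response X (payoff 4)
Mutual best responses: (A,Y), (B,X) → Nash equilibria.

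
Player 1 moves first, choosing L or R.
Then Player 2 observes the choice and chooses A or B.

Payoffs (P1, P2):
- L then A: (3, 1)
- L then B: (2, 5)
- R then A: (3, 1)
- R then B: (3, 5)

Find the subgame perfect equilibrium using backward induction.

P1 plays R, P2 plays B after L and B after R; Payoff (3, 5)

Work:
Backward induction:
After L: P2 chooses B → P1 gets 2
After R: P2 chooses B → P1 gets 3
P1 chooses R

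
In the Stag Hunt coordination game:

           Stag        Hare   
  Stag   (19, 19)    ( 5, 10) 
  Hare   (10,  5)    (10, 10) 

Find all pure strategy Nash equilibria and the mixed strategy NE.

Pure NE: (Stag, Stag) and (Hare, Hare); Mixed NE: p = 0.3571, q = 0.3571

Work:
Check pure NE:
(Stag, Stag): (19, 19) - no unilateral deviation beneficial
(Hare, Hare): (10, 10) - no unilateral deviation beneficial
Mixed NE: P1 plays Stag with p = 0.3571, P2 plays Stag with q = 0.3571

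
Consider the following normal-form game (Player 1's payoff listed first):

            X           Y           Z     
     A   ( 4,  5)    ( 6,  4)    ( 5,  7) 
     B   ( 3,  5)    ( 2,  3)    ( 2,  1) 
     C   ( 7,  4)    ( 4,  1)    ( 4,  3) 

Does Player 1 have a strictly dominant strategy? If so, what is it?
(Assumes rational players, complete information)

No strictly dominant strategy exists for Player 1

Work:
A strategy strictly dominates another if it gives a strictly higher payoff against every opponent action. Compare each pair of P1's strategies column-by-column:
  A vs B: [4 vs 3, 6 vs 2, 5 vs 2] → A strictly dominates B
  A vs C: [4 vs 7, 6 vs 4, 5 vs 4] → A does not strictly dominate C (column X: 4 ≤ 7)
  B vs A: [3 vs 4, 2 vs 6, 2 vs 5] → B does not strictly dominate A (column X: 3 ≤ 4)
  B vs C: [3 vs 7, 2 vs 4, 2 vs 4] → B does not strictly dominate C (column X: 3 ≤ 7)
  C vs A: [7 vs 4, 4 vs 6, 4 vs 5] → C does not strictly dominate A (column Y: 4 ≤ 6)
  C vs B: [7 vs 3, 4 vs 2, 4 vs 2] → C strictly dominates B
No single strategy strictly dominates all others → no strictly dominant strategy.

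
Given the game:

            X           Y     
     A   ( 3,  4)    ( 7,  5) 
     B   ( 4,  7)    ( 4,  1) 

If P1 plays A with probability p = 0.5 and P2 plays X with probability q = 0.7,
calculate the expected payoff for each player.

E[P1] = 4.1, E[P2] = 4.75

Work:
E[P1] = p·q·π₁(A,X) + p·(1-q)·π₁(A,Y) + (1-p)·q·π₁(B,X) + (1-p)·(1-q)·π₁(B,Y)
= 0.5·0.7·3 + 0.5·0.3·7 + 0.5·0.7·4 + 0.5·0.3·4
= 4.1

E[P2] = 4.75 (similar calculation)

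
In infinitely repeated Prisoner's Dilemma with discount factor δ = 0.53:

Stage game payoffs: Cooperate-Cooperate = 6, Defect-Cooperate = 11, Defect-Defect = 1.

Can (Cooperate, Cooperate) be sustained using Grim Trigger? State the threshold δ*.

δ* = 0.5; since δ = 0.53 ≥ 0.5, cooperation can be sustained

Work:
For Grim Trigger:
Cooperate forever: 6/(1-δ)
Defect then punished: 11 + 1·δ/(1-δ)
Need: 6/(1-δ) ≥ 11 + 1·δ/(1-δ)
Solving: δ ≥ (T-R)/(T-P) = (11-6)/(11-1) = 0.5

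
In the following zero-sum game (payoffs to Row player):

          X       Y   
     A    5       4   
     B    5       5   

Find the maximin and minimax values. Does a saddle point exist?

Maximin = 5, Minimax = 5, Saddle: True

Work:
Row minimums: [4, 5] → maximin = 5
Column maximums: [5, 5] → minimax = 5
Saddle point exists! Game value = 5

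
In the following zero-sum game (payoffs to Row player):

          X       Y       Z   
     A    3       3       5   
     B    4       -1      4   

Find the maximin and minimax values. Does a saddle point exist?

Maximin = 3, Minimax = 3, Saddle: True

Work:
Row minimums: [3, -1] → maximin = 3
Column maximums: [4, 3, 5] → minimax = 3
Saddle point exists! Game value = 3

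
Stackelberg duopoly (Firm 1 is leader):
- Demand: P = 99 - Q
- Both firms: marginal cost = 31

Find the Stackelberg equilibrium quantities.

q₁* (leader) = 34.0, q₂* (follower) = 17.0

Work:
Follower's reaction: q₂ = (a - c - q₁)/2
Leader substitutes: π₁ = q₁·(a - q₁ - (a-c-q₁)/2 - c)
FOC: q₁* = (99 - 31)/2 = 34.00
Then: q₂* = (99 - 31 - 34.0)/2 = 17.00
Leader has first-mover advantage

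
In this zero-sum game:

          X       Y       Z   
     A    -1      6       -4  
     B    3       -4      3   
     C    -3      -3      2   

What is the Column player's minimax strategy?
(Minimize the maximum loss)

Column should play X or Z (all achieve the minimum), value = 3

Work:
Column player minimizes Row's maximum payoff:
Column X: max payoff to Row = 3
Column Y: max payoff to Row = 6
Column Z: max payoff to Row = 3
Minimum is 3, achieved by columns X, Z (tied).
Each of X or Z is a minimax strategy.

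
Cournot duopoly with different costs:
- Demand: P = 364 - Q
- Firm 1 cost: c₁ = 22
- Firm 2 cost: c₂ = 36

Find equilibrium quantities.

q₁* = 118.67, q₂* = 104.67

Work:
Reaction: q₁ = (364 - 22 - q₂)/2
Reaction: q₂ = (364 - 36 - q₁)/2
Solve simultaneously:
q₁* = (364 - 2×22 + 36)/3 = 118.67
q₂* = (364 - 2×36 + 22)/3 = 104.67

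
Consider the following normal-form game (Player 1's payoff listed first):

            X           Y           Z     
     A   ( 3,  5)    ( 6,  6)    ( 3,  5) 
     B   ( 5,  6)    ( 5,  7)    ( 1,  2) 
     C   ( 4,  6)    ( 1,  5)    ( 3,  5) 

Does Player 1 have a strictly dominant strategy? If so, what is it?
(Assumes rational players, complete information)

No strictly dominant strategy exists for Player 1

Work:
A strategy strictly dominates another if it gives a strictly higher payoff against every opponent action. Compare each pair of P1's strategies column-by-column:
  A vs B: [3 vs 5, 6 vs 5, 3 vs 1] → A does not strictly dominate B (column X: 3 ≤ 5)
  A vs C: [3 vs 4, 6 vs 1, 3 vs 3] → A does not strictly dominate C (column X: 3 ≤ 4)
  B vs A: [5 vs 3, 5 vs 6, 1 vs 3] → B does not strictly dominate A (column Y: 5 ≤ 6)
  B vs C: [5 vs 4, 5 vs 1, 1 vs 3] → B does not strictly dominate C (column Z: 1 ≤ 3)
  C vs A: [4 vs 3, 1 vs 6, 3 vs 3] → C does not strictly dominate A (column Y: 1 ≤ 6)
  C vs B: [4 vs 5, 1 vs 5, 3 vs 1] → C does not strictly dominate B (column X: 4 ≤ 5)
No single strategy strictly dominates all others → no strictly dominant strategy.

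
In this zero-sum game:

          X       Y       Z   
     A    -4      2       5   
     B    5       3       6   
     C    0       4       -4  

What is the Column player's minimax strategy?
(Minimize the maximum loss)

Column should play Y, value = 4

Work:
Column player minimizes Row's maximum payoff:
Column X: max payoff to Row = 5
Column Y: max payoff to Row = 4
Column Z: max payoff to Row = 6
Minimum is 4, achieved by column Y.
Minimax strategy: Y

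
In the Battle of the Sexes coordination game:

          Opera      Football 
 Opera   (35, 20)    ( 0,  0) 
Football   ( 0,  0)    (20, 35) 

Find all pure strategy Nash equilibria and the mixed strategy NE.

Pure NE: (Opera, Opera) and (Football, Football); Mixed NE: p = 0.6364, q = 0.3636

Work:
Check pure NE:
(Opera, Opera): (35, 20) - no unilateral deviation beneficial
(Football, Football): (20, 35) - no unilateral deviation beneficial
Mixed NE: P1 plays Opera with p = 0.6364, P2 plays Opera with q = 0.3636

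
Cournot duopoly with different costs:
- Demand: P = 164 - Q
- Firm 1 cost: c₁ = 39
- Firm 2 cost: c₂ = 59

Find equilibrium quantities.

q₁* = 48.33, q₂* = 28.33

Work:
Reaction: q₁ = (164 - 39 - q₂)/2
Reaction: q₂ = (164 - 59 - q₁)/2
Solve simultaneously:
q₁* = (164 - 2×39 + 59)/3 = 48.33
q₂* = (164 - 2×59 + 39)/3 = 28.33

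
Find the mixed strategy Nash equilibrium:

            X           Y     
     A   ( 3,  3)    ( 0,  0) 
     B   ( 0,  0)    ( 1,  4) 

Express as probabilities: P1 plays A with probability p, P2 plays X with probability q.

p = 0.5714, q = 0.25

Work:
Find probabilities that make opponent indifferent:
P2 chooses q to make P1 indifferent between A and B
P1 chooses p to make P2 indifferent between X and Y
Mixed NE: P1 plays (A: 0.5714, B: 0.4286), P2 plays (X: 0.25, Y: 0.75)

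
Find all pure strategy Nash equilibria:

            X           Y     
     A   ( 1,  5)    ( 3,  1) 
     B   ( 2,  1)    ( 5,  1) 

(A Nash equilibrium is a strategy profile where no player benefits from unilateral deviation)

Nash equilibrium: (B, X), (B, Y)

Work:
Best responses:
  P1 vs X: payoffs [1, 2] → best response B (payoff 2)
  P1 vs Y: payoffs [3, 5] → best response B (payoff 5)
  P2 vs A: payoffs [5, 1] → best response X (payoff 5)
  P2 vs B: payoffs [1, 1] → best response X/Y (payoff 1)
Mutual best responses: (B,X), (B,Y) → Nash equilibria.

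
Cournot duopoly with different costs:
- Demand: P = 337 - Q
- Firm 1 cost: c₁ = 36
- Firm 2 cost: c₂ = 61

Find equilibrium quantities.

q₁* = 108.67, q₂* = 83.67

Work:
Reaction: q₁ = (337 - 36 - q₂)/2
Reaction: q₂ = (337 - 61 - q₁)/2
Solve simultaneously:
q₁* = (337 - 2×36 + 61)/3 = 108.67
q₂* = (337 - 2×61 + 36)/3 = 83.67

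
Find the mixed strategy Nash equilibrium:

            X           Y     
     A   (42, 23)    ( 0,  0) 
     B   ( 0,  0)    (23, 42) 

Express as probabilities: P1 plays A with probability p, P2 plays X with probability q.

p = 0.6462, q = 0.3538

Work:
Find probabilities that make opponent indifferent:
P2 chooses q to make P1 indifferent between A and B
P1 chooses p to make P2 indifferent between X and Y
Mixed NE: P1 plays (A: 0.6462, B: 0.3538), P2 plays (X: 0.3538, Y: 0.6462)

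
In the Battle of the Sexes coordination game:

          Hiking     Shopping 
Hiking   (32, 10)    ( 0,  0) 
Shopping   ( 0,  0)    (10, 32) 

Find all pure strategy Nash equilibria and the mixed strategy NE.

Pure NE: (Hiking, Hiking) and (Shopping, Shopping); Mixed NE: p = 0.7619, q = 0.2381

Work:
Check pure NE:
(Hiking, Hiking): (32, 10) - no unilateral deviation beneficial
(Shopping, Shopping): (10, 32) - no unilateral deviation beneficial
Mixed NE: P1 plays Hiking with p = 0.7619, P2 plays Hiking with q = 0.2381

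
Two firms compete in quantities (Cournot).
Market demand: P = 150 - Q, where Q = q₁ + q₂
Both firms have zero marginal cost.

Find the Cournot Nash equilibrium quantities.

q₁* = q₂* = 50.0; P* = 50.0

Work:
Profit: π_i = P·q_i = (a - q_i - q_j)·q_i
FOC: ∂π_i/∂q_i = a - 2q_i - q_j = 0
Reaction function: q_i = (150 - q_j)/2
Symmetry: q* = 150/3 = 50.0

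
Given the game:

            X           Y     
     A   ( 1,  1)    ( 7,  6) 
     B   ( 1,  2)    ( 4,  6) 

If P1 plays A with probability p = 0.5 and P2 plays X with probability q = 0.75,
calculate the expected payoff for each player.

E[P1] = 2.125, E[P2] = 2.625

Work:
E[P1] = p·q·π₁(A,X) + p·(1-q)·π₁(A,Y) + (1-p)·q·π₁(B,X) + (1-p)·(1-q)·π₁(B,Y)
= 0.5·0.75·1 + 0.5·0.25·7 + 0.5·0.75·1 + 0.5·0.25·4
= 2.125

E[P2] = 2.625 (similar calculation)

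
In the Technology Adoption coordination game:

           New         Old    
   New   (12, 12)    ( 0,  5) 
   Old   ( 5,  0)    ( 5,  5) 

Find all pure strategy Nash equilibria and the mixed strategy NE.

Pure NE: (New, New) and (Old, Old); Mixed NE: p = 0.4167, q = 0.4167

Work:
Check pure NE:
(New, New): (12, 12) - no unilateral deviation beneficial
(Old, Old): (5, 5) - no unilateral deviation beneficial
Mixed NE: P1 plays New with p = 0.4167, P2 plays New with q = 0.4167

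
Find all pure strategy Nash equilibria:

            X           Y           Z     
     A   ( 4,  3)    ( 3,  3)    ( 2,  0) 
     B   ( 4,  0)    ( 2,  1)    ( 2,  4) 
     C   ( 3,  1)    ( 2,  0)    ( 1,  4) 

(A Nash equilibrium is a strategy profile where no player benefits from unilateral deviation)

Nash equilibrium: (A, X), (A, Y), (B, Z)

Work:
Best responses:
  P1 vs X: payoffs [4, 4, 3] → best response A/B (payoff 4)
  P1 vs Y: payoffs [3, 2, 2] → best response A (payoff 3)
  P1 vs Z: payoffs [2, 2, 1] → best response A/B (payoff 2)
  P2 vs A: payoffs [3, 3, 0] → best response X/Y (payoff 3)
  P2 vs B: payoffs [0, 1, 4] → best response Z (payoff 4)
  P2 vs C: payoffs [1, 0, 4] → best response Z (payoff 4)
Mutual best responses: (A,X), (A,Y), (B,Z) → Nash equilibria.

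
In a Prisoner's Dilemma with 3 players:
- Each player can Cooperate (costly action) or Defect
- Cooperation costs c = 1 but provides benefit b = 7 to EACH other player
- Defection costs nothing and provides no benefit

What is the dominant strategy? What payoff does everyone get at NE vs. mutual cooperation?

Dominant: Defect; NE payoff = 0; Coop payoff = 13

Work:
Defect dominates (saves cost c = 1, benefit to others is external)
NE: All defect → everyone gets 0
If all cooperate: each receives (2)×7 - 1 = 13
Social dilemma: 13 > 0 but NE gives 0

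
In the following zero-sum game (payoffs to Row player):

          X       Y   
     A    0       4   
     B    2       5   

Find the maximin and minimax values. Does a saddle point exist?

Maximin = 2, Minimax = 2, Saddle: True

Work:
Row minimums: [0, 2] → maximin = 2
Column maximums: [2, 5] → minimax = 2
Saddle point exists! Game value = 2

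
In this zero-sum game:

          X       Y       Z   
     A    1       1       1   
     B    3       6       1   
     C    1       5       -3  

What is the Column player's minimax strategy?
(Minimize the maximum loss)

Column should play Z, value = 1

Work:
Column player minimizes Row's maximum payoff:
Column X: max payoff to Row = 3
Column Y: max payoff to Row = 6
Column Z: max payoff to Row = 1
Minimum is 1, achieved by column Z.
Minimax strategy: Z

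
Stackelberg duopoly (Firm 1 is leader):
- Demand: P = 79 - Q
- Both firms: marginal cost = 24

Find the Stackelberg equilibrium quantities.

q₁* (leader) = 27.5, q₂* (follower) = 13.75

Work:
Follower's reaction: q₂ = (a - c - q₁)/2
Leader substitutes: π₁ = q₁·(a - q₁ - (a-c-q₁)/2 - c)
FOC: q₁* = (79 - 24)/2 = 27.50
Then: q₂* = (79 - 24 - 27.5)/2 = 13.75
Leader has first-mover advantage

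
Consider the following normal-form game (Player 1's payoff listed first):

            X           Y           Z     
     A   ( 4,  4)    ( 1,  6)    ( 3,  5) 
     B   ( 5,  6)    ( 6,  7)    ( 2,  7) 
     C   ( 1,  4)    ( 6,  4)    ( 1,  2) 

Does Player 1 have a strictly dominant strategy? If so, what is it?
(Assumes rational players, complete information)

No strictly dominant strategy exists for Player 1

Work:
A strategy strictly dominates another if it gives a strictly higher payoff against every opponent action. Compare each pair of P1's strategies column-by-column:
  A vs B: [4 vs 5, 1 vs 6, 3 vs 2] → A does not strictly dominate B (column X: 4 ≤ 5)
  A vs C: [4 vs 1, 1 vs 6, 3 vs 1] → A does not strictly dominate C (column Y: 1 ≤ 6)
  B vs A: [5 vs 4, 6 vs 1, 2 vs 3] → B does not strictly dominate A (column Z: 2 ≤ 3)
  B vs C: [5 vs 1, 6 vs 6, 2 vs 1] → B does not strictly dominate C (column Y: 6 ≤ 6)
  C vs A: [1 vs 4, 6 vs 1, 1 vs 3] → C does not strictly dominate A (column X: 1 ≤ 4)
  C vs B: [1 vs 5, 6 vs 6, 1 vs 2] → C does not strictly dominate B (column X: 1 ≤ 5)
No single strategy strictly dominates all others → no strictly dominant strategy.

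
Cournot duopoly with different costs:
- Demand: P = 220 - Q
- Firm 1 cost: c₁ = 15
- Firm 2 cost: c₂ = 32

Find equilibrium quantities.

q₁* = 74.0, q₂* = 57.0

Work:
Reaction: q₁ = (220 - 15 - q₂)/2
Reaction: q₂ = (220 - 32 - q₁)/2
Solve simultaneously:
q₁* = (220 - 2×15 + 32)/3 = 74.0
q₂* = (220 - 2×32 + 15)/3 = 57.0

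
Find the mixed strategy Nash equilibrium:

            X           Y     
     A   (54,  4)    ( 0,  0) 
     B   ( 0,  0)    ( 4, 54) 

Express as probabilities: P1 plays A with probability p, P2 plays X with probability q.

p = 0.931, q = 0.069

Work:
Find probabilities that make opponent indifferent:
P2 chooses q to make P1 indifferent between A and B
P1 chooses p to make P2 indifferent between X and Y
Mixed NE: P1 plays (A: 0.931, B: 0.069), P2 plays (X: 0.069, Y: 0.931)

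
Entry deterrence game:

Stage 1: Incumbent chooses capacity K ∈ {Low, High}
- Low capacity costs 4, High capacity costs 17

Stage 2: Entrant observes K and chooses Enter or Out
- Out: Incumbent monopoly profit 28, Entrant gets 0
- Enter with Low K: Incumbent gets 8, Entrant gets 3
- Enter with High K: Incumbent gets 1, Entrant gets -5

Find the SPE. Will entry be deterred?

SPE: (High, Enter|Low, Out|High); Entry deterred. Incumbent net profit = 11

Work:
After Low K: Entrant enters (3 > 0)
After High K: Entrant stays out (-5 < 0)
Incumbent: Low → 8−4=4, High → 28−17=11
Incumbent chooses High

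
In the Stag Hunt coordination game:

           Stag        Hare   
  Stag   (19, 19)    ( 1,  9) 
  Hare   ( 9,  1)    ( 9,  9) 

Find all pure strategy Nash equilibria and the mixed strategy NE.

Pure NE: (Stag, Stag) and (Hare, Hare); Mixed NE: p = 0.4444, q = 0.4444

Work:
Check pure NE:
(Stag, Stag): (19, 19) - no unilateral deviation beneficial
(Hare, Hare): (9, 9) - no unilateral deviation beneficial
Mixed NE: P1 plays Stag with p = 0.4444, P2 plays Stag with q = 0.4444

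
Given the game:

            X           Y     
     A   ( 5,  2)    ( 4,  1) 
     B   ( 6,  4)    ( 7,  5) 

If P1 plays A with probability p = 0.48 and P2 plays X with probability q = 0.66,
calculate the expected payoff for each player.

E[P1] = 5.5336, E[P2] = 3.0536

Work:
E[P1] = p·q·π₁(A,X) + p·(1-q)·π₁(A,Y) + (1-p)·q·π₁(B,X) + (1-p)·(1-q)·π₁(B,Y)
= 0.48·0.66·5 + 0.48·0.34·4 + 0.52·0.66·6 + 0.52·0.34·7
= 5.5336

E[P2] = 3.0536 (similar calculation)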